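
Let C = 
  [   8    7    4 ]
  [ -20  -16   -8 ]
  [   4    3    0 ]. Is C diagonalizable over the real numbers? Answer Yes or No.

Characteristic polynomial: p(t) = t^3 + 8t^2 + 20t + 16 = (t + 2)^2(t + 4).
t = -2 has algebraic multiplicity 2; rank(C + 2I) = 2, so geometric multiplicity = 1.
Geometric multiplicity < algebraic multiplicity, so C is not diagonalizable.

No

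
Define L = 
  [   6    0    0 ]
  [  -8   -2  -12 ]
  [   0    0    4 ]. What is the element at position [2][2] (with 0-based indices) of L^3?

64

Characteristic polynomial: r^3 - 8r^2 + 4r + 48 = (r - 6)(r - 4)(r + 2), so the eigenvalues are -2, 4, 6.
r=-2: eigenvector (0, 1, 0).
r=4: eigenvector (0, 2, -1).
r=6: eigenvector (1, -1, 0).
P = [[0, 0, 1], [1, 2, -1], [0, -1, 0]], D = diag(-2, 4, 6), P⁻¹ = [[1, 1, 2], [0, 0, -1], [1, 0, 0]].
L³ = P·diag(-8, 64, 216)·P⁻¹ = [[216, 0, 0], [-224, -8, -144], [0, 0, 64]].
The requested entry is 64.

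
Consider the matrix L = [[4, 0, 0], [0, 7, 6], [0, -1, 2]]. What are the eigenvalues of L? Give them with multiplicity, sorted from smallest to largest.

4, 4, 5

Characteristic polynomial: p(s) = s^3 - 13s^2 + 56s - 80 = (s - 5)(s - 4)^2.
Roots (with multiplicity): 4, 4, 5.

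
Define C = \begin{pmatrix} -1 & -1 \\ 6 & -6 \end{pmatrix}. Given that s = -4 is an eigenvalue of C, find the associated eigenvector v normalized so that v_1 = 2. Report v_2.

C + 4I = [[3, -1], [6, -2]].
Solving (C + 4I)v = 0 gives the eigenspace spanned by (2, 6).
With v_1 = 2, v = (2, 6), so v_2 = 6.

6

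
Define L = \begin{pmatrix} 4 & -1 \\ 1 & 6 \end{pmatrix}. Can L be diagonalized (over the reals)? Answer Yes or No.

No

Characteristic polynomial: p(t) = t^2 - 10t + 25 = (t - 5)^2.
t = 5 has algebraic multiplicity 2; rank(L − 5I) = 1, so geometric multiplicity = 1.
Geometric multiplicity < algebraic multiplicity, so L is not diagonalizable.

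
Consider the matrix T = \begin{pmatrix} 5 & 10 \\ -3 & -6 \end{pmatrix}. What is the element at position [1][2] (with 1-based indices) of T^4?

-10

Characteristic polynomial: λ^2 + λ = λ(λ + 1), so the eigenvalues are -1, 0.
λ=-1: eigenvector (-5, 3).
λ=0: eigenvector (-2, 1).
P = [[-5, -2], [3, 1]], D = diag(-1, 0), P⁻¹ = [[1, 2], [-3, -5]].
T⁴ = P·diag(1, 0)·P⁻¹ = [[-5, -10], [3, 6]].
The requested entry is -10.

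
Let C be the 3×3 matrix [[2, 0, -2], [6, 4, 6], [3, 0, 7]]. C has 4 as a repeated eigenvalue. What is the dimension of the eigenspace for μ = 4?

2

C − 4I = [[-2, 0, -2], [6, 0, 6], [3, 0, 3]].
This matrix has rank 1, so its null space has dimension 3 − 1 = 2.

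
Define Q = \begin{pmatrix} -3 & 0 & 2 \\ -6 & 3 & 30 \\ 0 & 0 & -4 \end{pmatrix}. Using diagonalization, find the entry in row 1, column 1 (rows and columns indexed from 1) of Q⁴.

Characteristic polynomial: r^3 + 4r^2 - 9r - 36 = (r - 3)(r + 3)(r + 4), so the eigenvalues are -4, -3, 3.
r=3: eigenvector (0, 1, 0).
r=-3: eigenvector (1, 1, 0).
r=-4: eigenvector (-2, -6, 1).
P = [[0, 1, -2], [1, 1, -6], [0, 0, 1]], D = diag(3, -3, -4), P⁻¹ = [[-1, 1, 4], [1, 0, 2], [0, 0, 1]].
Q⁴ = P·diag(81, 81, 256)·P⁻¹ = [[81, 0, -350], [0, 81, -1050], [0, 0, 256]].
The requested entry is 81.

81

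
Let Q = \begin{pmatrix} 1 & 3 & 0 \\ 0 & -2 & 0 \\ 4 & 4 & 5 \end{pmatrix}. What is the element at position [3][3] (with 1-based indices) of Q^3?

Characteristic polynomial: t^3 - 4t^2 - 7t + 10 = (t - 5)(t - 1)(t + 2), so the eigenvalues are -2, 1, 5.
t=1: eigenvector (1, 0, -1).
t=-2: eigenvector (-1, 1, 0).
t=5: eigenvector (0, 0, 1).
P = [[1, -1, 0], [0, 1, 0], [-1, 0, 1]], D = diag(1, -2, 5), P⁻¹ = [[1, 1, 0], [0, 1, 0], [1, 1, 1]].
Q³ = P·diag(1, -8, 125)·P⁻¹ = [[1, 9, 0], [0, -8, 0], [124, 124, 125]].
The requested entry is 125.

125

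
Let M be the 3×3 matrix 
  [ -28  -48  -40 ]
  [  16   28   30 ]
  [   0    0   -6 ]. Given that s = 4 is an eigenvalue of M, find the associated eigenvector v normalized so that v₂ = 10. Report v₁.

M − 4I = [[-32, -48, -40], [16, 24, 30], [0, 0, -10]].
Solving (M − 4I)v = 0 gives the eigenspace spanned by (-15, 10, 0).
With v₂ = 10, v = (-15, 10, 0), so v₁ = -15.

-15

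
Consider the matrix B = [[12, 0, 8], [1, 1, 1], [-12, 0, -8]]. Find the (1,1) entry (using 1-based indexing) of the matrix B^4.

768

Characteristic polynomial: t^3 - 5t^2 + 4t = t(t - 4)(t - 1), so the eigenvalues are 0, 1, 4.
t=4: eigenvector (1, 0, -1).
t=0: eigenvector (-2, -1, 3).
t=1: eigenvector (0, 1, 0).
P = [[1, -2, 0], [0, -1, 1], [-1, 3, 0]], D = diag(4, 0, 1), P⁻¹ = [[3, 0, 2], [1, 0, 1], [1, 1, 1]].
B⁴ = P·diag(256, 0, 1)·P⁻¹ = [[768, 0, 512], [1, 1, 1], [-768, 0, -512]].
The requested entry is 768.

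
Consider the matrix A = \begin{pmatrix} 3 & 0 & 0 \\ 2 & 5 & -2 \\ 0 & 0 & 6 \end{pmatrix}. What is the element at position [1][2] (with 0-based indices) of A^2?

-22

Characteristic polynomial: λ^3 - 14λ^2 + 63λ - 90 = (λ - 6)(λ - 5)(λ - 3), so the eigenvalues are 3, 5, 6.
λ=3: eigenvector (1, -1, 0).
λ=5: eigenvector (0, 1, 0).
λ=6: eigenvector (0, -2, 1).
P = [[1, 0, 0], [-1, 1, -2], [0, 0, 1]], D = diag(3, 5, 6), P⁻¹ = [[1, 0, 0], [1, 1, 2], [0, 0, 1]].
A² = P·diag(9, 25, 36)·P⁻¹ = [[9, 0, 0], [16, 25, -22], [0, 0, 36]].
The requested entry is -22.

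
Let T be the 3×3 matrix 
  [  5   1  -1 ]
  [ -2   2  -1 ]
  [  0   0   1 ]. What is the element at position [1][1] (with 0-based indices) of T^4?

Characteristic polynomial: r^3 - 8r^2 + 19r - 12 = (r - 4)(r - 3)(r - 1), so the eigenvalues are 1, 3, 4.
r=4: eigenvector (1, -1, 0).
r=3: eigenvector (-1, 2, 0).
r=1: eigenvector (0, 1, 1).
P = [[1, -1, 0], [-1, 2, 1], [0, 0, 1]], D = diag(4, 3, 1), P⁻¹ = [[2, 1, -1], [1, 1, -1], [0, 0, 1]].
T⁴ = P·diag(256, 81, 1)·P⁻¹ = [[431, 175, -175], [-350, -94, 95], [0, 0, 1]].
The requested entry is -94.

-94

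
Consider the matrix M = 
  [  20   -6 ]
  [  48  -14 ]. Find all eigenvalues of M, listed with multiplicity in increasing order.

2, 4

Characteristic polynomial: p(λ) = λ^2 - 6λ + 8 = (λ - 4)(λ - 2).
Roots (with multiplicity): 2, 4.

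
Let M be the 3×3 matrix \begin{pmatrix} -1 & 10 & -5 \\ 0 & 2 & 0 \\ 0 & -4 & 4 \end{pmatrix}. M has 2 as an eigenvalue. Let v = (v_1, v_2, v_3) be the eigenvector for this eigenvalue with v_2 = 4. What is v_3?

M − 2I = [[-3, 10, -5], [0, 0, 0], [0, -4, 2]].
Solving (M − 2I)v = 0 gives the eigenspace spanned by (0, 4, 8).
With v_2 = 4, v = (0, 4, 8), so v_3 = 8.

8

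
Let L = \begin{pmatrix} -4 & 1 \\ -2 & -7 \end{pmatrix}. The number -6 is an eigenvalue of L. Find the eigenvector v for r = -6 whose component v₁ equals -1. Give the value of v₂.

L + 6I = [[2, 1], [-2, -1]].
Solving (L + 6I)v = 0 gives the eigenspace spanned by (-1, 2).
With v₁ = -1, v = (-1, 2), so v₂ = 2.

2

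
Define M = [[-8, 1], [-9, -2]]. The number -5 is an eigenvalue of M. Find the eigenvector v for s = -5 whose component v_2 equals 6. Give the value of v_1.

2

M + 5I = [[-3, 1], [-9, 3]].
Solving (M + 5I)v = 0 gives the eigenspace spanned by (2, 6).
With v_2 = 6, v = (2, 6), so v_1 = 2.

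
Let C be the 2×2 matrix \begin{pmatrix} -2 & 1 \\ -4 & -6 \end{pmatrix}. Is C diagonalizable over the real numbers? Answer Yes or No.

No

Characteristic polynomial: p(λ) = λ^2 + 8λ + 16 = (λ + 4)^2.
λ = -4 has algebraic multiplicity 2; rank(C + 4I) = 1, so geometric multiplicity = 1.
Geometric multiplicity < algebraic multiplicity, so C is not diagonalizable.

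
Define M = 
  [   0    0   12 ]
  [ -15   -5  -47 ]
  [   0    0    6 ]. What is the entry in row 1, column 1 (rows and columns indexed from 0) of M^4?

Characteristic polynomial: s^3 - s^2 - 30s = s(s - 6)(s + 5), so the eigenvalues are -5, 0, 6.
s=-5: eigenvector (0, 1, 0).
s=0: eigenvector (1, -3, 0).
s=6: eigenvector (2, -7, 1).
P = [[0, 1, 2], [1, -3, -7], [0, 0, 1]], D = diag(-5, 0, 6), P⁻¹ = [[3, 1, 1], [1, 0, -2], [0, 0, 1]].
M⁴ = P·diag(625, 0, 1296)·P⁻¹ = [[0, 0, 2592], [1875, 625, -8447], [0, 0, 1296]].
The requested entry is 625.

625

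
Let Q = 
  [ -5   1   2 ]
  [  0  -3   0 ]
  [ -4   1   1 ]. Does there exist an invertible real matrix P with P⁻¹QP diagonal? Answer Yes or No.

No

Characteristic polynomial: p(μ) = μ^3 + 7μ^2 + 15μ + 9 = (μ + 1)(μ + 3)^2.
μ = -3 has algebraic multiplicity 2; rank(Q + 3I) = 2, so geometric multiplicity = 1.
Geometric multiplicity < algebraic multiplicity, so Q is not diagonalizable.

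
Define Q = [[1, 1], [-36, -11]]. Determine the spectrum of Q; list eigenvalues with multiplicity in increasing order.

-5, -5

Characteristic polynomial: p(λ) = λ^2 + 10λ + 25 = (λ + 5)^2.
Roots (with multiplicity): -5, -5.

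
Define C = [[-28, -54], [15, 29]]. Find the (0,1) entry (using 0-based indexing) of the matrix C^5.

Characteristic polynomial: s^2 - s - 2 = (s - 2)(s + 1), so the eigenvalues are -1, 2.
s=2: eigenvector (-9, 5).
s=-1: eigenvector (-2, 1).
P = [[-9, -2], [5, 1]], D = diag(2, -1), P⁻¹ = [[1, 2], [-5, -9]].
C⁵ = P·diag(32, -1)·P⁻¹ = [[-298, -594], [165, 329]].
The requested entry is -594.

-594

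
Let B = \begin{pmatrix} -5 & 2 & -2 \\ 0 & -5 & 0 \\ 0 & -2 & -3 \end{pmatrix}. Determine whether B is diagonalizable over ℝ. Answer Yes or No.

Yes

Characteristic polynomial: p(s) = s^3 + 13s^2 + 55s + 75 = (s + 3)(s + 5)^2.
s = -5 has algebraic multiplicity 2; rank(B + 5I) = 1, so geometric multiplicity = 2.
Every eigenvalue has geometric = algebraic multiplicity, so B is diagonalizable.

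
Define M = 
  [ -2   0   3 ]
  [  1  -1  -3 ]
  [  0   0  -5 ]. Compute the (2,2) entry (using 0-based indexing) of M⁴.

625

Characteristic polynomial: s^3 + 8s^2 + 17s + 10 = (s + 1)(s + 2)(s + 5), so the eigenvalues are -5, -2, -1.
s=-5: eigenvector (-1, 1, 1).
s=-1: eigenvector (0, 1, 0).
s=-2: eigenvector (1, -1, 0).
P = [[-1, 0, 1], [1, 1, -1], [1, 0, 0]], D = diag(-5, -1, -2), P⁻¹ = [[0, 0, 1], [1, 1, 0], [1, 0, 1]].
M⁴ = P·diag(625, 1, 16)·P⁻¹ = [[16, 0, -609], [-15, 1, 609], [0, 0, 625]].
The requested entry is 625.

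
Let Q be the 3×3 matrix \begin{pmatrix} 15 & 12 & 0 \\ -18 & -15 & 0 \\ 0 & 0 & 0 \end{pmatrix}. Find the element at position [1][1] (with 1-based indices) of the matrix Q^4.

81

Characteristic polynomial: t^3 - 9t = t(t - 3)(t + 3), so the eigenvalues are -3, 0, 3.
t=3: eigenvector (1, -1, 0).
t=0: eigenvector (0, 0, 1).
t=-3: eigenvector (-2, 3, 0).
P = [[1, 0, -2], [-1, 0, 3], [0, 1, 0]], D = diag(3, 0, -3), P⁻¹ = [[3, 2, 0], [0, 0, 1], [1, 1, 0]].
Q⁴ = P·diag(81, 0, 81)·P⁻¹ = [[81, 0, 0], [0, 81, 0], [0, 0, 0]].
The requested entry is 81.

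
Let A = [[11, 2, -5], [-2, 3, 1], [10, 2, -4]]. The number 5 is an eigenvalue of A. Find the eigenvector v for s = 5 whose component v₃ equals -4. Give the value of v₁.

-4

A − 5I = [[6, 2, -5], [-2, -2, 1], [10, 2, -9]].
Solving (A − 5I)v = 0 gives the eigenspace spanned by (-4, 2, -4).
With v₃ = -4, v = (-4, 2, -4), so v₁ = -4.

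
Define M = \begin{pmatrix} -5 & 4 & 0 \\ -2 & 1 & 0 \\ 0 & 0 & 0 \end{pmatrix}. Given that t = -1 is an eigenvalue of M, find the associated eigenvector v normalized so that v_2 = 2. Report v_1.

2

M + 1I = [[-4, 4, 0], [-2, 2, 0], [0, 0, 1]].
Solving (M + 1I)v = 0 gives the eigenspace spanned by (2, 2, 0).
With v_2 = 2, v = (2, 2, 0), so v_1 = 2.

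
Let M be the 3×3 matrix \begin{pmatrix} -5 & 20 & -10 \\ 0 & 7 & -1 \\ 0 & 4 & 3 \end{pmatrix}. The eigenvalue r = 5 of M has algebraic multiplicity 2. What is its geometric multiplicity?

M − 5I = [[-10, 20, -10], [0, 2, -1], [0, 4, -2]].
This matrix has rank 2, so its null space has dimension 3 − 2 = 1.

1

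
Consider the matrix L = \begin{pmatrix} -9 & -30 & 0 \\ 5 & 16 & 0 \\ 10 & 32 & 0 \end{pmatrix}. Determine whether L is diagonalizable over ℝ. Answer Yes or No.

Characteristic polynomial: p(λ) = λ^3 - 7λ^2 + 6λ = λ(λ - 6)(λ - 1).
All 3 eigenvalues are distinct, so L is diagonalizable.

Yes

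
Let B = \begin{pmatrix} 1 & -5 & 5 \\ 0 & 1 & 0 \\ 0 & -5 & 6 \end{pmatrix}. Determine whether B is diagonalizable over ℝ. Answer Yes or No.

Characteristic polynomial: p(r) = r^3 - 8r^2 + 13r - 6 = (r - 6)(r - 1)^2.
r = 1 has algebraic multiplicity 2; rank(B − 1I) = 1, so geometric multiplicity = 2.
Every eigenvalue has geometric = algebraic multiplicity, so B is diagonalizable.

Yes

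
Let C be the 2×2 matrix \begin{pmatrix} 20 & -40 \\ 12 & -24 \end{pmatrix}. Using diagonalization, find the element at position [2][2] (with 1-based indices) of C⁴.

Characteristic polynomial: t^2 + 4t = t(t + 4), so the eigenvalues are -4, 0.
t=0: eigenvector (2, 1).
t=-4: eigenvector (-5, -3).
P = [[2, -5], [1, -3]], D = diag(0, -4), P⁻¹ = [[3, -5], [1, -2]].
C⁴ = P·diag(0, 256)·P⁻¹ = [[-1280, 2560], [-768, 1536]].
The requested entry is 1536.

1536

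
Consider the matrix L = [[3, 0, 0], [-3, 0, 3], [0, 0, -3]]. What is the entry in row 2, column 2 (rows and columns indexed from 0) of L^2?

9

Characteristic polynomial: s^3 - 9s = s(s - 3)(s + 3), so the eigenvalues are -3, 0, 3.
s=3: eigenvector (1, -1, 0).
s=-3: eigenvector (0, -1, 1).
s=0: eigenvector (0, 1, 0).
P = [[1, 0, 0], [-1, -1, 1], [0, 1, 0]], D = diag(3, -3, 0), P⁻¹ = [[1, 0, 0], [0, 0, 1], [1, 1, 1]].
L² = P·diag(9, 9, 0)·P⁻¹ = [[9, 0, 0], [-9, 0, -9], [0, 0, 9]].
The requested entry is 9.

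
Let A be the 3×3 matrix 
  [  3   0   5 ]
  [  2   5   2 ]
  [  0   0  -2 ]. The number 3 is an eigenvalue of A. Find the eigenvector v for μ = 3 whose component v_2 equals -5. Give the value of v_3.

A − 3I = [[0, 0, 5], [2, 2, 2], [0, 0, -5]].
Solving (A − 3I)v = 0 gives the eigenspace spanned by (5, -5, 0).
With v_2 = -5, v = (5, -5, 0), so v_3 = 0.

0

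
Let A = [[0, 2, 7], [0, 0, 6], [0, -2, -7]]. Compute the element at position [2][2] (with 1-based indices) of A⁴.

-444

Characteristic polynomial: r^3 + 7r^2 + 12r = r(r + 3)(r + 4), so the eigenvalues are -4, -3, 0.
r=0: eigenvector (1, 0, 0).
r=-4: eigenvector (-2, -3, 2).
r=-3: eigenvector (-1, -2, 1).
P = [[1, -2, -1], [0, -3, -2], [0, 2, 1]], D = diag(0, -4, -3), P⁻¹ = [[1, 0, 1], [0, 1, 2], [0, -2, -3]].
A⁴ = P·diag(0, 256, 81)·P⁻¹ = [[0, -350, -781], [0, -444, -1050], [0, 350, 781]].
The requested entry is -444.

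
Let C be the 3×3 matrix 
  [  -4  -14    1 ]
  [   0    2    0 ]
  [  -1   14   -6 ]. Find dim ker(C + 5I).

1

C + 5I = [[1, -14, 1], [0, 7, 0], [-1, 14, -1]].
This matrix has rank 2, so its null space has dimension 3 − 2 = 1.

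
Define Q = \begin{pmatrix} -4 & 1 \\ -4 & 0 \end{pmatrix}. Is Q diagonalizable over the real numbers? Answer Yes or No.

Characteristic polynomial: p(s) = s^2 + 4s + 4 = (s + 2)^2.
s = -2 has algebraic multiplicity 2; rank(Q + 2I) = 1, so geometric multiplicity = 1.
Geometric multiplicity < algebraic multiplicity, so Q is not diagonalizable.

No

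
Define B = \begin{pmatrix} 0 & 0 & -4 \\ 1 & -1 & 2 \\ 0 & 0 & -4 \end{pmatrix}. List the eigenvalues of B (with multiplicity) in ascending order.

-4, -1, 0

Characteristic polynomial: p(μ) = μ^3 + 5μ^2 + 4μ = μ(μ + 1)(μ + 4).
Roots (with multiplicity): -4, -1, 0.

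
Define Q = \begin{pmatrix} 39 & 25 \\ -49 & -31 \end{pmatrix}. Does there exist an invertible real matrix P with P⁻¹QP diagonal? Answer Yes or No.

Characteristic polynomial: p(t) = t^2 - 8t + 16 = (t - 4)^2.
t = 4 has algebraic multiplicity 2; rank(Q − 4I) = 1, so geometric multiplicity = 1.
Geometric multiplicity < algebraic multiplicity, so Q is not diagonalizable.

No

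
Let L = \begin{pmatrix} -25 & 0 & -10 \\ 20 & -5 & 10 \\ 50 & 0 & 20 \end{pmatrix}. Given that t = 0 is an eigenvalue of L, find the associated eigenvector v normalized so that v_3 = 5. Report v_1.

-2

L = [[-25, 0, -10], [20, -5, 10], [50, 0, 20]].
Solving (L)v = 0 gives the eigenspace spanned by (-2, 2, 5).
With v_3 = 5, v = (-2, 2, 5), so v_1 = -2.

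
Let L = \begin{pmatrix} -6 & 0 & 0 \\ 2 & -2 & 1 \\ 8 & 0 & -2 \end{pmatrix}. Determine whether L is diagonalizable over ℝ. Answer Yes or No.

No

Characteristic polynomial: p(r) = r^3 + 10r^2 + 28r + 24 = (r + 2)^2(r + 6).
r = -2 has algebraic multiplicity 2; rank(L + 2I) = 2, so geometric multiplicity = 1.
Geometric multiplicity < algebraic multiplicity, so L is not diagonalizable.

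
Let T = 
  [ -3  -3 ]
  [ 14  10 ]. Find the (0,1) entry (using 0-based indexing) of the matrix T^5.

-2343

Characteristic polynomial: λ^2 - 7λ + 12 = (λ - 4)(λ - 3), so the eigenvalues are 3, 4.
λ=4: eigenvector (-3, 7).
λ=3: eigenvector (1, -2).
P = [[-3, 1], [7, -2]], D = diag(4, 3), P⁻¹ = [[2, 1], [7, 3]].
T⁵ = P·diag(1024, 243)·P⁻¹ = [[-4443, -2343], [10934, 5710]].
The requested entry is -2343.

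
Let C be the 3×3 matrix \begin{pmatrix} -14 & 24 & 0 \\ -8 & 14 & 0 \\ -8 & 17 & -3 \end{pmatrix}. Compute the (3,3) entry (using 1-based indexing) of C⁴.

81

Characteristic polynomial: λ^3 + 3λ^2 - 4λ - 12 = (λ - 2)(λ + 2)(λ + 3), so the eigenvalues are -3, -2, 2.
λ=2: eigenvector (-3, -2, -2).
λ=-2: eigenvector (2, 1, 1).
λ=-3: eigenvector (0, 0, 1).
P = [[-3, 2, 0], [-2, 1, 0], [-2, 1, 1]], D = diag(2, -2, -3), P⁻¹ = [[1, -2, 0], [2, -3, 0], [0, -1, 1]].
C⁴ = P·diag(16, 16, 81)·P⁻¹ = [[16, 0, 0], [0, 16, 0], [0, -65, 81]].
The requested entry is 81.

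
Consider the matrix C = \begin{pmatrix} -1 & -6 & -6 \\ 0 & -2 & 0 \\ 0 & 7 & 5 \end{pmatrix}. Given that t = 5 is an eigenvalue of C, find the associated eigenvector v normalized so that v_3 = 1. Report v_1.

C − 5I = [[-6, -6, -6], [0, -7, 0], [0, 7, 0]].
Solving (C − 5I)v = 0 gives the eigenspace spanned by (-1, 0, 1).
With v_3 = 1, v = (-1, 0, 1), so v_1 = -1.

-1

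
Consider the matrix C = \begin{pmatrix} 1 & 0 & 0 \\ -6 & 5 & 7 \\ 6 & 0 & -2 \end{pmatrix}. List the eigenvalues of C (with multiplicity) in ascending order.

Characteristic polynomial: p(r) = r^3 - 4r^2 - 7r + 10 = (r - 5)(r - 1)(r + 2).
Roots (with multiplicity): -2, 1, 5.

-2, 1, 5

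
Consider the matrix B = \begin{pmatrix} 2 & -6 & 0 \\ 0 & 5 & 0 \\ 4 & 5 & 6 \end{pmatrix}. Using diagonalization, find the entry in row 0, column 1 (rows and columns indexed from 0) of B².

-42

Characteristic polynomial: r^3 - 13r^2 + 52r - 60 = (r - 6)(r - 5)(r - 2), so the eigenvalues are 2, 5, 6.
r=2: eigenvector (1, 0, -1).
r=5: eigenvector (-2, 1, 3).
r=6: eigenvector (0, 0, 1).
P = [[1, -2, 0], [0, 1, 0], [-1, 3, 1]], D = diag(2, 5, 6), P⁻¹ = [[1, 2, 0], [0, 1, 0], [1, -1, 1]].
B² = P·diag(4, 25, 36)·P⁻¹ = [[4, -42, 0], [0, 25, 0], [32, 31, 36]].
The requested entry is -42.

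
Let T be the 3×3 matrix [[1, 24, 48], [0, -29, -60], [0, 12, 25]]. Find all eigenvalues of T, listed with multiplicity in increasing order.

-5, 1, 1

Characteristic polynomial: p(μ) = μ^3 + 3μ^2 - 9μ + 5 = (μ - 1)^2(μ + 5).
Roots (with multiplicity): -5, 1, 1.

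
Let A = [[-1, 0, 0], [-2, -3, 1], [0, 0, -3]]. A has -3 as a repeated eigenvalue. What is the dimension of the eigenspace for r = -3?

1

A + 3I = [[2, 0, 0], [-2, 0, 1], [0, 0, 0]].
This matrix has rank 2, so its null space has dimension 3 − 2 = 1.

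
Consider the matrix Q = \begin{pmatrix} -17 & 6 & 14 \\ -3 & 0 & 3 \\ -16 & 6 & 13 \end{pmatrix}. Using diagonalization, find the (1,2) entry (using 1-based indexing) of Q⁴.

-162

Characteristic polynomial: r^3 + 4r^2 + 3r = r(r + 1)(r + 3), so the eigenvalues are -3, -1, 0.
r=-3: eigenvector (1, 0, 1).
r=0: eigenvector (2, 1, 2).
r=-1: eigenvector (-2, -3, -1).
P = [[1, 2, -2], [0, 1, -3], [1, 2, -1]], D = diag(-3, 0, -1), P⁻¹ = [[5, -2, -4], [-3, 1, 3], [-1, 0, 1]].
Q⁴ = P·diag(81, 0, 1)·P⁻¹ = [[407, -162, -326], [3, 0, -3], [406, -162, -325]].
The requested entry is -162.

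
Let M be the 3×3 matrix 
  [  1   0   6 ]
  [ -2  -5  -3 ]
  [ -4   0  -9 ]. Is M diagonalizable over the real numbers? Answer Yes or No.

No

Characteristic polynomial: p(μ) = μ^3 + 13μ^2 + 55μ + 75 = (μ + 3)(μ + 5)^2.
μ = -5 has algebraic multiplicity 2; rank(M + 5I) = 2, so geometric multiplicity = 1.
Geometric multiplicity < algebraic multiplicity, so M is not diagonalizable.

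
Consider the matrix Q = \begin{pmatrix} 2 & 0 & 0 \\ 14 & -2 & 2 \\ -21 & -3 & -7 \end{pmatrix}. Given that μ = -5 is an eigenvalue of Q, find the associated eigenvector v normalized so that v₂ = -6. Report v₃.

Q + 5I = [[7, 0, 0], [14, 3, 2], [-21, -3, -2]].
Solving (Q + 5I)v = 0 gives the eigenspace spanned by (0, -6, 9).
With v₂ = -6, v = (0, -6, 9), so v₃ = 9.

9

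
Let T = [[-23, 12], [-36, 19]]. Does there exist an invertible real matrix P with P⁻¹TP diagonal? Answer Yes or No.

Characteristic polynomial: p(s) = s^2 + 4s - 5 = (s - 1)(s + 5).
All 2 eigenvalues are distinct, so T is diagonalizable.

Yes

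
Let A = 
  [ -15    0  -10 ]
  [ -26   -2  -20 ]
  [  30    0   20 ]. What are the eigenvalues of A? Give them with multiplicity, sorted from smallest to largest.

-2, 0, 5

Characteristic polynomial: p(t) = t^3 - 3t^2 - 10t = t(t - 5)(t + 2).
Roots (with multiplicity): -2, 0, 5.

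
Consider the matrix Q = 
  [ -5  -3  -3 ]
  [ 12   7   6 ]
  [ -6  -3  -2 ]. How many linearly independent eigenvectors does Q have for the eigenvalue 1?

2

Q − 1I = [[-6, -3, -3], [12, 6, 6], [-6, -3, -3]].
This matrix has rank 1, so its null space has dimension 3 − 1 = 2.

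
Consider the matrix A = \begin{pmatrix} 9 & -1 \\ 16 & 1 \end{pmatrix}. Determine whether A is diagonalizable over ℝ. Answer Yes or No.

No

Characteristic polynomial: p(r) = r^2 - 10r + 25 = (r - 5)^2.
r = 5 has algebraic multiplicity 2; rank(A − 5I) = 1, so geometric multiplicity = 1.
Geometric multiplicity < algebraic multiplicity, so A is not diagonalizable.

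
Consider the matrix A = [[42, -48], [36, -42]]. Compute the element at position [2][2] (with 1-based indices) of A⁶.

46656

Characteristic polynomial: r^2 - 36 = (r - 6)(r + 6), so the eigenvalues are -6, 6.
r=6: eigenvector (4, 3).
r=-6: eigenvector (1, 1).
P = [[4, 1], [3, 1]], D = diag(6, -6), P⁻¹ = [[1, -1], [-3, 4]].
A⁶ = P·diag(46656, 46656)·P⁻¹ = [[46656, 0], [0, 46656]].
The requested entry is 46656.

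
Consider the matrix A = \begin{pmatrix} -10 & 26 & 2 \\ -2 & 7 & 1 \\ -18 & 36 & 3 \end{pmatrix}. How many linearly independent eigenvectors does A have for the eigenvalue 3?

1

A − 3I = [[-13, 26, 2], [-2, 4, 1], [-18, 36, 0]].
This matrix has rank 2, so its null space has dimension 3 − 2 = 1.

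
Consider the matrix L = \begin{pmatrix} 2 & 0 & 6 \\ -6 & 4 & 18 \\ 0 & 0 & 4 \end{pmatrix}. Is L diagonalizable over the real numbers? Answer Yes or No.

Characteristic polynomial: p(t) = t^3 - 10t^2 + 32t - 32 = (t - 4)^2(t - 2).
t = 4 has algebraic multiplicity 2; rank(L − 4I) = 1, so geometric multiplicity = 2.
Every eigenvalue has geometric = algebraic multiplicity, so L is diagonalizable.

Yes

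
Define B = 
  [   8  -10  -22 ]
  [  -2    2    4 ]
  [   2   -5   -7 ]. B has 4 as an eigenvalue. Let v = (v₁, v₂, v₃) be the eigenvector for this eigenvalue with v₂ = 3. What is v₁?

-9

B − 4I = [[4, -10, -22], [-2, -2, 4], [2, -5, -11]].
Solving (B − 4I)v = 0 gives the eigenspace spanned by (-9, 3, -3).
With v₂ = 3, v = (-9, 3, -3), so v₁ = -9.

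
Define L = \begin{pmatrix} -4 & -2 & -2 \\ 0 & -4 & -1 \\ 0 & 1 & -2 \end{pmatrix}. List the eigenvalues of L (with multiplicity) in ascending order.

-4, -3, -3

Characteristic polynomial: p(r) = r^3 + 10r^2 + 33r + 36 = (r + 3)^2(r + 4).
Roots (with multiplicity): -4, -3, -3.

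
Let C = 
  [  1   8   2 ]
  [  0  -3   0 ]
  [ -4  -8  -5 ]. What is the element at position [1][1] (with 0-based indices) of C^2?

9

Characteristic polynomial: r^3 + 7r^2 + 15r + 9 = (r + 1)(r + 3)^2, so the eigenvalues are -3, -3, -1.
r=-1: eigenvector (1, 0, -1).
r=-3: eigenvector (-1, 1, -2).
r=-3: eigenvector (1, 0, -2).
P = [[1, -1, 1], [0, 1, 0], [-1, -2, -2]], D = diag(-1, -3, -3), P⁻¹ = [[2, 4, 1], [0, 1, 0], [-1, -3, -1]].
C² = P·diag(1, 9, 9)·P⁻¹ = [[-7, -32, -8], [0, 9, 0], [16, 32, 17]].
The requested entry is 9.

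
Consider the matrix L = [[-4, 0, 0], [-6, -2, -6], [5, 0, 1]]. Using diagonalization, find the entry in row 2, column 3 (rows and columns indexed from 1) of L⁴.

30

Characteristic polynomial: λ^3 + 5λ^2 + 2λ - 8 = (λ - 1)(λ + 2)(λ + 4), so the eigenvalues are -4, -2, 1.
λ=-4: eigenvector (1, 0, -1).
λ=-2: eigenvector (0, 1, 0).
λ=1: eigenvector (0, -2, 1).
P = [[1, 0, 0], [0, 1, -2], [-1, 0, 1]], D = diag(-4, -2, 1), P⁻¹ = [[1, 0, 0], [2, 1, 2], [1, 0, 1]].
L⁴ = P·diag(256, 16, 1)·P⁻¹ = [[256, 0, 0], [30, 16, 30], [-255, 0, 1]].
The requested entry is 30.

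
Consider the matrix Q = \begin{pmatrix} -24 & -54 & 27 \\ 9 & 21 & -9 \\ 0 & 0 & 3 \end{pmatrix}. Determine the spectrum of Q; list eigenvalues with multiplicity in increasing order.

Characteristic polynomial: p(t) = t^3 - 27t + 54 = (t - 3)^2(t + 6).
Roots (with multiplicity): -6, 3, 3.

-6, 3, 3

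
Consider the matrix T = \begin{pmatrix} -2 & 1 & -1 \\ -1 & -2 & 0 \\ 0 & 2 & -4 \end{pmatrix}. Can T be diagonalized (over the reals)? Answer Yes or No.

No

Characteristic polynomial: p(r) = r^3 + 8r^2 + 21r + 18 = (r + 2)(r + 3)^2.
r = -3 has algebraic multiplicity 2; rank(T + 3I) = 2, so geometric multiplicity = 1.
Geometric multiplicity < algebraic multiplicity, so T is not diagonalizable.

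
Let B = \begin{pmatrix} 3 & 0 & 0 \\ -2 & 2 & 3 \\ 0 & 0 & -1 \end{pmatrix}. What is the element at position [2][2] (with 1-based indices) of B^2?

4

Characteristic polynomial: r^3 - 4r^2 + r + 6 = (r - 3)(r - 2)(r + 1), so the eigenvalues are -1, 2, 3.
r=3: eigenvector (1, -2, 0).
r=2: eigenvector (0, 1, 0).
r=-1: eigenvector (0, -1, 1).
P = [[1, 0, 0], [-2, 1, -1], [0, 0, 1]], D = diag(3, 2, -1), P⁻¹ = [[1, 0, 0], [2, 1, 1], [0, 0, 1]].
B² = P·diag(9, 4, 1)·P⁻¹ = [[9, 0, 0], [-10, 4, 3], [0, 0, 1]].
The requested entry is 4.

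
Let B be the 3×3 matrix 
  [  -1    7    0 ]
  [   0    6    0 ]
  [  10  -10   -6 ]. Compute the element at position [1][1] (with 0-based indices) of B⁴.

Characteristic polynomial: s^3 + s^2 - 36s - 36 = (s - 6)(s + 1)(s + 6), so the eigenvalues are -6, -1, 6.
s=-1: eigenvector (1, 0, 2).
s=6: eigenvector (1, 1, 0).
s=-6: eigenvector (0, 0, 1).
P = [[1, 1, 0], [0, 1, 0], [2, 0, 1]], D = diag(-1, 6, -6), P⁻¹ = [[1, -1, 0], [0, 1, 0], [-2, 2, 1]].
B⁴ = P·diag(1, 1296, 1296)·P⁻¹ = [[1, 1295, 0], [0, 1296, 0], [-2590, 2590, 1296]].
The requested entry is 1296.

1296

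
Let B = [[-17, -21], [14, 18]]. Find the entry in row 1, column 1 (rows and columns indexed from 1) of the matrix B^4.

-269

Characteristic polynomial: s^2 - s - 12 = (s - 4)(s + 3), so the eigenvalues are -3, 4.
s=4: eigenvector (-1, 1).
s=-3: eigenvector (3, -2).
P = [[-1, 3], [1, -2]], D = diag(4, -3), P⁻¹ = [[2, 3], [1, 1]].
B⁴ = P·diag(256, 81)·P⁻¹ = [[-269, -525], [350, 606]].
The requested entry is -269.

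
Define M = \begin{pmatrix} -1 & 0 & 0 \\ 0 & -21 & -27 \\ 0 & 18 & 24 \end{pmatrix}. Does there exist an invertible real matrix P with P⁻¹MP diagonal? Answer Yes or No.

Yes

Characteristic polynomial: p(μ) = μ^3 - 2μ^2 - 21μ - 18 = (μ - 6)(μ + 1)(μ + 3).
All 3 eigenvalues are distinct, so M is diagonalizable.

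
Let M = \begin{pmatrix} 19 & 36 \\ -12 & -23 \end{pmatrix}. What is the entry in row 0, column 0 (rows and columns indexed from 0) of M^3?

379

Characteristic polynomial: r^2 + 4r - 5 = (r - 1)(r + 5), so the eigenvalues are -5, 1.
r=-5: eigenvector (-3, 2).
r=1: eigenvector (-2, 1).
P = [[-3, -2], [2, 1]], D = diag(-5, 1), P⁻¹ = [[1, 2], [-2, -3]].
M³ = P·diag(-125, 1)·P⁻¹ = [[379, 756], [-252, -503]].
The requested entry is 379.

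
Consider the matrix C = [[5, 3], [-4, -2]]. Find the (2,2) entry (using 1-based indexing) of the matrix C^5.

Characteristic polynomial: s^2 - 3s + 2 = (s - 2)(s - 1), so the eigenvalues are 1, 2.
s=2: eigenvector (1, -1).
s=1: eigenvector (-3, 4).
P = [[1, -3], [-1, 4]], D = diag(2, 1), P⁻¹ = [[4, 3], [1, 1]].
C⁵ = P·diag(32, 1)·P⁻¹ = [[125, 93], [-124, -92]].
The requested entry is -92.

-92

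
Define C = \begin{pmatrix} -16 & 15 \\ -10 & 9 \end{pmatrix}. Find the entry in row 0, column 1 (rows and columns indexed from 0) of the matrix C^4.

-3885

Characteristic polynomial: λ^2 + 7λ + 6 = (λ + 1)(λ + 6), so the eigenvalues are -6, -1.
λ=-6: eigenvector (3, 2).
λ=-1: eigenvector (1, 1).
P = [[3, 1], [2, 1]], D = diag(-6, -1), P⁻¹ = [[1, -1], [-2, 3]].
C⁴ = P·diag(1296, 1)·P⁻¹ = [[3886, -3885], [2590, -2589]].
The requested entry is -3885.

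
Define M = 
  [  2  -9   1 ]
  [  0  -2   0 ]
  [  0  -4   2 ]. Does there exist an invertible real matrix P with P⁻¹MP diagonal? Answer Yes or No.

No

Characteristic polynomial: p(t) = t^3 - 2t^2 - 4t + 8 = (t - 2)^2(t + 2).
t = 2 has algebraic multiplicity 2; rank(M − 2I) = 2, so geometric multiplicity = 1.
Geometric multiplicity < algebraic multiplicity, so M is not diagonalizable.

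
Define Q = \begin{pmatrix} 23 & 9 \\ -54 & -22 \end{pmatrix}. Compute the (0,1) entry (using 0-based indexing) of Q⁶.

Characteristic polynomial: r^2 - r - 20 = (r - 5)(r + 4), so the eigenvalues are -4, 5.
r=-4: eigenvector (-1, 3).
r=5: eigenvector (1, -2).
P = [[-1, 1], [3, -2]], D = diag(-4, 5), P⁻¹ = [[2, 1], [3, 1]].
Q⁶ = P·diag(4096, 15625)·P⁻¹ = [[38683, 11529], [-69174, -18962]].
The requested entry is 11529.

11529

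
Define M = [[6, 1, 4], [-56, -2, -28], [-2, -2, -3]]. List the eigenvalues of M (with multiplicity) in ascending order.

-2, -2, 5

Characteristic polynomial: p(t) = t^3 - t^2 - 16t - 20 = (t - 5)(t + 2)^2.
Roots (with multiplicity): -2, -2, 5.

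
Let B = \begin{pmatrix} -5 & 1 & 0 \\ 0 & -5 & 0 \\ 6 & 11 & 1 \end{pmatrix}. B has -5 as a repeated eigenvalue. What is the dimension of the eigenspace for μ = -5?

1

B + 5I = [[0, 1, 0], [0, 0, 0], [6, 11, 6]].
This matrix has rank 2, so its null space has dimension 3 − 2 = 1.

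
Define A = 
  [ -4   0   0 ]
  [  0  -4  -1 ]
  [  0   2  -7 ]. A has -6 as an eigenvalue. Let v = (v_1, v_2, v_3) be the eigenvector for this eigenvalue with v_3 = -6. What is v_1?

A + 6I = [[2, 0, 0], [0, 2, -1], [0, 2, -1]].
Solving (A + 6I)v = 0 gives the eigenspace spanned by (0, -3, -6).
With v_3 = -6, v = (0, -3, -6), so v_1 = 0.

0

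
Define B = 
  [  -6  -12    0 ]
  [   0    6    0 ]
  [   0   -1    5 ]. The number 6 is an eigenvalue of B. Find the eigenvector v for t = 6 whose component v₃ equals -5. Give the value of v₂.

B − 6I = [[-12, -12, 0], [0, 0, 0], [0, -1, -1]].
Solving (B − 6I)v = 0 gives the eigenspace spanned by (-5, 5, -5).
With v₃ = -5, v = (-5, 5, -5), so v₂ = 5.

5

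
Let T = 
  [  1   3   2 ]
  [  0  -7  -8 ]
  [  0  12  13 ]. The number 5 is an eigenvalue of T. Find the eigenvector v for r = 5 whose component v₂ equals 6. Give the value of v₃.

-9

T − 5I = [[-4, 3, 2], [0, -12, -8], [0, 12, 8]].
Solving (T − 5I)v = 0 gives the eigenspace spanned by (0, 6, -9).
With v₂ = 6, v = (0, 6, -9), so v₃ = -9.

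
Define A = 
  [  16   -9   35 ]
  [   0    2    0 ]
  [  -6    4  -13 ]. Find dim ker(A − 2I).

1

A − 2I = [[14, -9, 35], [0, 0, 0], [-6, 4, -15]].
This matrix has rank 2, so its null space has dimension 3 − 2 = 1.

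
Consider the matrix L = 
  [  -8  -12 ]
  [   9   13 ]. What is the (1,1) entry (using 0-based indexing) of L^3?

253

Characteristic polynomial: λ^2 - 5λ + 4 = (λ - 4)(λ - 1), so the eigenvalues are 1, 4.
λ=4: eigenvector (-1, 1).
λ=1: eigenvector (4, -3).
P = [[-1, 4], [1, -3]], D = diag(4, 1), P⁻¹ = [[3, 4], [1, 1]].
L³ = P·diag(64, 1)·P⁻¹ = [[-188, -252], [189, 253]].
The requested entry is 253.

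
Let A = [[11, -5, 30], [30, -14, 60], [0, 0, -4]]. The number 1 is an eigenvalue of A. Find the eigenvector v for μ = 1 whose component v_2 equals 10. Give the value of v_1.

A − 1I = [[10, -5, 30], [30, -15, 60], [0, 0, -5]].
Solving (A − 1I)v = 0 gives the eigenspace spanned by (5, 10, 0).
With v_2 = 10, v = (5, 10, 0), so v_1 = 5.

5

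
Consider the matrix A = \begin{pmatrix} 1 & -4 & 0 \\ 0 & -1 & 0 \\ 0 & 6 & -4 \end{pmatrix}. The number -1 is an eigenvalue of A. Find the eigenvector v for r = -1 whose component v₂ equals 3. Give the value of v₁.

A + 1I = [[2, -4, 0], [0, 0, 0], [0, 6, -3]].
Solving (A + 1I)v = 0 gives the eigenspace spanned by (6, 3, 6).
With v₂ = 3, v = (6, 3, 6), so v₁ = 6.

6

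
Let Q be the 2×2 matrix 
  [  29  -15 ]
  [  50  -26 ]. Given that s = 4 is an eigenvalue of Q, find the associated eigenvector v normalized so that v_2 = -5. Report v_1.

-3

Q − 4I = [[25, -15], [50, -30]].
Solving (Q − 4I)v = 0 gives the eigenspace spanned by (-3, -5).
With v_2 = -5, v = (-3, -5), so v_1 = -3.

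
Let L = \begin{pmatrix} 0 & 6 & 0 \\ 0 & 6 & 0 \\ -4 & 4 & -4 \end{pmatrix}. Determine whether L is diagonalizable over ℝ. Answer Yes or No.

Yes

Characteristic polynomial: p(r) = r^3 - 2r^2 - 24r = r(r - 6)(r + 4).
All 3 eigenvalues are distinct, so L is diagonalizable.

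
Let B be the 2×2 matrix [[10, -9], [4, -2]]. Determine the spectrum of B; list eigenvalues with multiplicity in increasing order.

4, 4

Characteristic polynomial: p(t) = t^2 - 8t + 16 = (t - 4)^2.
Roots (with multiplicity): 4, 4.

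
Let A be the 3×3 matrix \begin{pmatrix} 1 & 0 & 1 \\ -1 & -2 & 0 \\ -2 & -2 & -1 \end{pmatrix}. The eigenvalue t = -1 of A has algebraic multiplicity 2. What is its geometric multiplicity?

A + 1I = [[2, 0, 1], [-1, -1, 0], [-2, -2, 0]].
This matrix has rank 2, so its null space has dimension 3 − 2 = 1.

1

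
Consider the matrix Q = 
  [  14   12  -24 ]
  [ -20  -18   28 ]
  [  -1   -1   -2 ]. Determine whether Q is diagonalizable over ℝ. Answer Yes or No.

Characteristic polynomial: p(μ) = μ^3 + 6μ^2 - 32 = (μ - 2)(μ + 4)^2.
μ = -4 has algebraic multiplicity 2; rank(Q + 4I) = 2, so geometric multiplicity = 1.
Geometric multiplicity < algebraic multiplicity, so Q is not diagonalizable.

No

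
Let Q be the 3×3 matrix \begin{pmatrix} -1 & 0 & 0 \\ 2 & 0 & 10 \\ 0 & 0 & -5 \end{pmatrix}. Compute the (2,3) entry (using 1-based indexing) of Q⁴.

Characteristic polynomial: r^3 + 6r^2 + 5r = r(r + 1)(r + 5), so the eigenvalues are -5, -1, 0.
r=-1: eigenvector (1, -2, 0).
r=0: eigenvector (0, 1, 0).
r=-5: eigenvector (0, -2, 1).
P = [[1, 0, 0], [-2, 1, -2], [0, 0, 1]], D = diag(-1, 0, -5), P⁻¹ = [[1, 0, 0], [2, 1, 2], [0, 0, 1]].
Q⁴ = P·diag(1, 0, 625)·P⁻¹ = [[1, 0, 0], [-2, 0, -1250], [0, 0, 625]].
The requested entry is -1250.

-1250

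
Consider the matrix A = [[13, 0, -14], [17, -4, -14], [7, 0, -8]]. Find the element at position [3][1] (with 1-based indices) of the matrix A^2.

35

Characteristic polynomial: λ^3 - λ^2 - 26λ - 24 = (λ - 6)(λ + 1)(λ + 4), so the eigenvalues are -4, -1, 6.
λ=-4: eigenvector (0, 1, 0).
λ=-1: eigenvector (-1, -1, -1).
λ=6: eigenvector (2, 2, 1).
P = [[0, -1, 2], [1, -1, 2], [0, -1, 1]], D = diag(-4, -1, 6), P⁻¹ = [[-1, 1, 0], [1, 0, -2], [1, 0, -1]].
A² = P·diag(16, 1, 36)·P⁻¹ = [[71, 0, -70], [55, 16, -70], [35, 0, -34]].
The requested entry is 35.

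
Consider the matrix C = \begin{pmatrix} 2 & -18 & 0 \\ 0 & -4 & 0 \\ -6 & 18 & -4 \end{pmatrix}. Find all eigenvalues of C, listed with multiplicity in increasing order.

-4, -4, 2

Characteristic polynomial: p(μ) = μ^3 + 6μ^2 - 32 = (μ - 2)(μ + 4)^2.
Roots (with multiplicity): -4, -4, 2.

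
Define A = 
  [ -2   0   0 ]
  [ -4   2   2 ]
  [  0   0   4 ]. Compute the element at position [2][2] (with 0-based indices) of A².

16

Characteristic polynomial: r^3 - 4r^2 - 4r + 16 = (r - 4)(r - 2)(r + 2), so the eigenvalues are -2, 2, 4.
r=-2: eigenvector (1, 1, 0).
r=2: eigenvector (0, 1, 0).
r=4: eigenvector (0, 1, 1).
P = [[1, 0, 0], [1, 1, 1], [0, 0, 1]], D = diag(-2, 2, 4), P⁻¹ = [[1, 0, 0], [-1, 1, -1], [0, 0, 1]].
A² = P·diag(4, 4, 16)·P⁻¹ = [[4, 0, 0], [0, 4, 12], [0, 0, 16]].
The requested entry is 16.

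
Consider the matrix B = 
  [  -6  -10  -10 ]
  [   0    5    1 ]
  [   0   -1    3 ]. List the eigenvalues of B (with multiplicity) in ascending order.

Characteristic polynomial: p(t) = t^3 - 2t^2 - 32t + 96 = (t - 4)^2(t + 6).
Roots (with multiplicity): -6, 4, 4.

-6, 4, 4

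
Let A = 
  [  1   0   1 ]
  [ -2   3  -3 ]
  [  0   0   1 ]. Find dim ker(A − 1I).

1

A − 1I = [[0, 0, 1], [-2, 2, -3], [0, 0, 0]].
This matrix has rank 2, so its null space has dimension 3 − 2 = 1.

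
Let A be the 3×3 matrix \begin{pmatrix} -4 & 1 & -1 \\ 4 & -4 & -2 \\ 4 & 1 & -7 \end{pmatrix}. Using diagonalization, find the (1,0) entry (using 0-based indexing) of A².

Characteristic polynomial: λ^3 + 15λ^2 + 74λ + 120 = (λ + 4)(λ + 5)(λ + 6), so the eigenvalues are -6, -5, -4.
λ=-4: eigenvector (1, 2, 2).
λ=-6: eigenvector (0, 1, 1).
λ=-5: eigenvector (1, 2, 3).
P = [[1, 0, 1], [2, 1, 2], [2, 1, 3]], D = diag(-4, -6, -5), P⁻¹ = [[1, 1, -1], [-2, 1, 0], [0, -1, 1]].
A² = P·diag(16, 36, 25)·P⁻¹ = [[16, -9, 9], [-40, 18, 18], [-40, -7, 43]].
The requested entry is -40.

-40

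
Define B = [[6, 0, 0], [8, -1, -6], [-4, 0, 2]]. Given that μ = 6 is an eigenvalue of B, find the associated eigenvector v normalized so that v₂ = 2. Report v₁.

1

B − 6I = [[0, 0, 0], [8, -7, -6], [-4, 0, -4]].
Solving (B − 6I)v = 0 gives the eigenspace spanned by (1, 2, -1).
With v₂ = 2, v = (1, 2, -1), so v₁ = 1.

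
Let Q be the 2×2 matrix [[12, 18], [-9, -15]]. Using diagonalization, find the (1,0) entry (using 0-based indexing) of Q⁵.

-8019

Characteristic polynomial: λ^2 + 3λ - 18 = (λ - 3)(λ + 6), so the eigenvalues are -6, 3.
λ=3: eigenvector (2, -1).
λ=-6: eigenvector (1, -1).
P = [[2, 1], [-1, -1]], D = diag(3, -6), P⁻¹ = [[1, 1], [-1, -2]].
Q⁵ = P·diag(243, -7776)·P⁻¹ = [[8262, 16038], [-8019, -15795]].
The requested entry is -8019.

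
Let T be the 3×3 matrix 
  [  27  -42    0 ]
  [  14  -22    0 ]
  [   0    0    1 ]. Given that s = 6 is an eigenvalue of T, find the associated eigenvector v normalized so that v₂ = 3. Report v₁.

6

T − 6I = [[21, -42, 0], [14, -28, 0], [0, 0, -5]].
Solving (T − 6I)v = 0 gives the eigenspace spanned by (6, 3, 0).
With v₂ = 3, v = (6, 3, 0), so v₁ = 6.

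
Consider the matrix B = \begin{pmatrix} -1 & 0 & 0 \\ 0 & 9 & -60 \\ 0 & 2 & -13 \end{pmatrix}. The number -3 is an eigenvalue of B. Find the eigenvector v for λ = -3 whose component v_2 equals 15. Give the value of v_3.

B + 3I = [[2, 0, 0], [0, 12, -60], [0, 2, -10]].
Solving (B + 3I)v = 0 gives the eigenspace spanned by (0, 15, 3).
With v_2 = 15, v = (0, 15, 3), so v_3 = 3.

3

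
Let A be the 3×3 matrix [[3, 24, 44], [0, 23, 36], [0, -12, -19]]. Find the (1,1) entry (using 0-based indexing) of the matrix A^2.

97

Characteristic polynomial: λ^3 - 7λ^2 + 7λ + 15 = (λ - 5)(λ - 3)(λ + 1), so the eigenvalues are -1, 3, 5.
λ=3: eigenvector (1, 0, 0).
λ=-1: eigenvector (-4, -3, 2).
λ=5: eigenvector (-2, -2, 1).
P = [[1, -4, -2], [0, -3, -2], [0, 2, 1]], D = diag(3, -1, 5), P⁻¹ = [[1, 0, 2], [0, 1, 2], [0, -2, -3]].
A² = P·diag(9, 1, 25)·P⁻¹ = [[9, 96, 160], [0, 97, 144], [0, -48, -71]].
The requested entry is 97.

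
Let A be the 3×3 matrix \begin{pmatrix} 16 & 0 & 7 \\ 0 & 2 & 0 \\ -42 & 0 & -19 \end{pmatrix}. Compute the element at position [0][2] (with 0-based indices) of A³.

133

Characteristic polynomial: λ^3 + λ^2 - 16λ + 20 = (λ - 2)^2(λ + 5), so the eigenvalues are -5, 2, 2.
λ=2: eigenvector (-1, 1, 2).
λ=2: eigenvector (1, 0, -2).
λ=-5: eigenvector (-1, 0, 3).
P = [[-1, 1, -1], [1, 0, 0], [2, -2, 3]], D = diag(2, 2, -5), P⁻¹ = [[0, 1, 0], [3, 1, 1], [2, 0, 1]].
A³ = P·diag(8, 8, -125)·P⁻¹ = [[274, 0, 133], [0, 8, 0], [-798, 0, -391]].
The requested entry is 133.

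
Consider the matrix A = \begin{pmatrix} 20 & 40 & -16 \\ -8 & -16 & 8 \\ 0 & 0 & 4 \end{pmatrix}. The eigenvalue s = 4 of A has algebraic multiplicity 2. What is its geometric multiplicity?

A − 4I = [[16, 40, -16], [-8, -20, 8], [0, 0, 0]].
This matrix has rank 1, so its null space has dimension 3 − 1 = 2.

2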